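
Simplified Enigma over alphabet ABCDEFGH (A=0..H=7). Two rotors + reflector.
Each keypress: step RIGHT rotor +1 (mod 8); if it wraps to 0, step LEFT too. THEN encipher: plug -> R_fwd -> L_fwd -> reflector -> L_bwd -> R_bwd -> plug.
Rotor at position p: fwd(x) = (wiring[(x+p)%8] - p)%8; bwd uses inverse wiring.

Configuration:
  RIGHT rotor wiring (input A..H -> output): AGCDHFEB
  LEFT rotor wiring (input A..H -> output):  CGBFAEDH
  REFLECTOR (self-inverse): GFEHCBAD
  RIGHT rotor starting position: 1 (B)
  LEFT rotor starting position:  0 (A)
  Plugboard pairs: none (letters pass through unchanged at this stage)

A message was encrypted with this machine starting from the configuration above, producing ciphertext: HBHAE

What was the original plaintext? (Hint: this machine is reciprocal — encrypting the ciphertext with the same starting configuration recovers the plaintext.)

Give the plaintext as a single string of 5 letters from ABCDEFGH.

Answer: BDGFG

Derivation:
Char 1 ('H'): step: R->2, L=0; H->plug->H->R->E->L->A->refl->G->L'->B->R'->B->plug->B
Char 2 ('B'): step: R->3, L=0; B->plug->B->R->E->L->A->refl->G->L'->B->R'->D->plug->D
Char 3 ('H'): step: R->4, L=0; H->plug->H->R->H->L->H->refl->D->L'->G->R'->G->plug->G
Char 4 ('A'): step: R->5, L=0; A->plug->A->R->A->L->C->refl->E->L'->F->R'->F->plug->F
Char 5 ('E'): step: R->6, L=0; E->plug->E->R->E->L->A->refl->G->L'->B->R'->G->plug->G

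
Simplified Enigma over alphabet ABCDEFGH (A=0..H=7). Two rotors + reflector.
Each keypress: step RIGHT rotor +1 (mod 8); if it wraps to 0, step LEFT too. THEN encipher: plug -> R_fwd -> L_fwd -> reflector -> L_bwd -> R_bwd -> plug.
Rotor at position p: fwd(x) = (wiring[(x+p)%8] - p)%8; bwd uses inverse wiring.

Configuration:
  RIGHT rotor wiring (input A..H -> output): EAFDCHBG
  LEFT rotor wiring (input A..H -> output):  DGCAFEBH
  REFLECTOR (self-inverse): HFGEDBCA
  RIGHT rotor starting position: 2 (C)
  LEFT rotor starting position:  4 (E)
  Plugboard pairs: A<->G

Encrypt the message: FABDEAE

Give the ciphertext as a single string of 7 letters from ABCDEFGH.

Char 1 ('F'): step: R->3, L=4; F->plug->F->R->B->L->A->refl->H->L'->E->R'->C->plug->C
Char 2 ('A'): step: R->4, L=4; A->plug->G->R->B->L->A->refl->H->L'->E->R'->F->plug->F
Char 3 ('B'): step: R->5, L=4; B->plug->B->R->E->L->H->refl->A->L'->B->R'->C->plug->C
Char 4 ('D'): step: R->6, L=4; D->plug->D->R->C->L->F->refl->B->L'->A->R'->B->plug->B
Char 5 ('E'): step: R->7, L=4; E->plug->E->R->E->L->H->refl->A->L'->B->R'->C->plug->C
Char 6 ('A'): step: R->0, L->5 (L advanced); A->plug->G->R->B->L->E->refl->D->L'->G->R'->H->plug->H
Char 7 ('E'): step: R->1, L=5; E->plug->E->R->G->L->D->refl->E->L'->B->R'->D->plug->D

Answer: CFCBCHD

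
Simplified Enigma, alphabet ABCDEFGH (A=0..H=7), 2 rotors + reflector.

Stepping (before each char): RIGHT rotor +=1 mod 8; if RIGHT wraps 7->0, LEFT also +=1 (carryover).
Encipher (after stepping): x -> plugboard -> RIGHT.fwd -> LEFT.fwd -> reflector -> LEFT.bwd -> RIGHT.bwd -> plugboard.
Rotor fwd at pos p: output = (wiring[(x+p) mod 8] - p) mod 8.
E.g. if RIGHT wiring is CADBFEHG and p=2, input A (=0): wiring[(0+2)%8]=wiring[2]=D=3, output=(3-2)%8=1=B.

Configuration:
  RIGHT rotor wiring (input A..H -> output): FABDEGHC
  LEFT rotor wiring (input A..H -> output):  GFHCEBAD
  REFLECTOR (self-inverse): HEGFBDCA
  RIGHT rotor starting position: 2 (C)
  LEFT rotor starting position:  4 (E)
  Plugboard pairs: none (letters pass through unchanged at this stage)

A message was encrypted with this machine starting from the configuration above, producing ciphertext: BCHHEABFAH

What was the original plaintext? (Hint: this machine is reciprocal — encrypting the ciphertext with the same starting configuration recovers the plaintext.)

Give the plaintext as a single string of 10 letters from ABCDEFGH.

Char 1 ('B'): step: R->3, L=4; B->plug->B->R->B->L->F->refl->D->L'->G->R'->H->plug->H
Char 2 ('C'): step: R->4, L=4; C->plug->C->R->D->L->H->refl->A->L'->A->R'->A->plug->A
Char 3 ('H'): step: R->5, L=4; H->plug->H->R->H->L->G->refl->C->L'->E->R'->F->plug->F
Char 4 ('H'): step: R->6, L=4; H->plug->H->R->A->L->A->refl->H->L'->D->R'->E->plug->E
Char 5 ('E'): step: R->7, L=4; E->plug->E->R->E->L->C->refl->G->L'->H->R'->G->plug->G
Char 6 ('A'): step: R->0, L->5 (L advanced); A->plug->A->R->F->L->C->refl->G->L'->C->R'->H->plug->H
Char 7 ('B'): step: R->1, L=5; B->plug->B->R->A->L->E->refl->B->L'->D->R'->D->plug->D
Char 8 ('F'): step: R->2, L=5; F->plug->F->R->A->L->E->refl->B->L'->D->R'->G->plug->G
Char 9 ('A'): step: R->3, L=5; A->plug->A->R->A->L->E->refl->B->L'->D->R'->C->plug->C
Char 10 ('H'): step: R->4, L=5; H->plug->H->R->H->L->H->refl->A->L'->E->R'->F->plug->F

Answer: HAFEGHDGCF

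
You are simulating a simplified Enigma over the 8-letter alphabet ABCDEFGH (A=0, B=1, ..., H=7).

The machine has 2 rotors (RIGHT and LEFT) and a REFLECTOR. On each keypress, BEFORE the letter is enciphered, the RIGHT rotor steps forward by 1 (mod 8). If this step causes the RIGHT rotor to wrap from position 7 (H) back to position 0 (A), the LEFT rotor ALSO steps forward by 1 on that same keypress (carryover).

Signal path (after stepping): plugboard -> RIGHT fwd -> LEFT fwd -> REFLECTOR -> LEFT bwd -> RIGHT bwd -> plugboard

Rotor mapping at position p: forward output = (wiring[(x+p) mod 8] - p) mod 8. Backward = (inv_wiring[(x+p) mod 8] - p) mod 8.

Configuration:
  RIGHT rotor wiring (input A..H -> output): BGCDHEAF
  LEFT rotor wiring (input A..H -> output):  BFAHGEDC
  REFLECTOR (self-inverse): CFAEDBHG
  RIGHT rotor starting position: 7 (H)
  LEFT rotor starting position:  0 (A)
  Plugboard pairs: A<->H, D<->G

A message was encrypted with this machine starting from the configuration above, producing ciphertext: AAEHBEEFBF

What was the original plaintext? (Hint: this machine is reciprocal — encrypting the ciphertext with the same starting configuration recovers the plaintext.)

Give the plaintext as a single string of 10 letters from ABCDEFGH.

Char 1 ('A'): step: R->0, L->1 (L advanced); A->plug->H->R->F->L->C->refl->A->L'->H->R'->E->plug->E
Char 2 ('A'): step: R->1, L=1; A->plug->H->R->A->L->E->refl->D->L'->E->R'->G->plug->D
Char 3 ('E'): step: R->2, L=1; E->plug->E->R->G->L->B->refl->F->L'->D->R'->F->plug->F
Char 4 ('H'): step: R->3, L=1; H->plug->A->R->A->L->E->refl->D->L'->E->R'->B->plug->B
Char 5 ('B'): step: R->4, L=1; B->plug->B->R->A->L->E->refl->D->L'->E->R'->C->plug->C
Char 6 ('E'): step: R->5, L=1; E->plug->E->R->B->L->H->refl->G->L'->C->R'->H->plug->A
Char 7 ('E'): step: R->6, L=1; E->plug->E->R->E->L->D->refl->E->L'->A->R'->D->plug->G
Char 8 ('F'): step: R->7, L=1; F->plug->F->R->A->L->E->refl->D->L'->E->R'->E->plug->E
Char 9 ('B'): step: R->0, L->2 (L advanced); B->plug->B->R->G->L->H->refl->G->L'->A->R'->G->plug->D
Char 10 ('F'): step: R->1, L=2; F->plug->F->R->H->L->D->refl->E->L'->C->R'->C->plug->C

Answer: EDFBCAGEDC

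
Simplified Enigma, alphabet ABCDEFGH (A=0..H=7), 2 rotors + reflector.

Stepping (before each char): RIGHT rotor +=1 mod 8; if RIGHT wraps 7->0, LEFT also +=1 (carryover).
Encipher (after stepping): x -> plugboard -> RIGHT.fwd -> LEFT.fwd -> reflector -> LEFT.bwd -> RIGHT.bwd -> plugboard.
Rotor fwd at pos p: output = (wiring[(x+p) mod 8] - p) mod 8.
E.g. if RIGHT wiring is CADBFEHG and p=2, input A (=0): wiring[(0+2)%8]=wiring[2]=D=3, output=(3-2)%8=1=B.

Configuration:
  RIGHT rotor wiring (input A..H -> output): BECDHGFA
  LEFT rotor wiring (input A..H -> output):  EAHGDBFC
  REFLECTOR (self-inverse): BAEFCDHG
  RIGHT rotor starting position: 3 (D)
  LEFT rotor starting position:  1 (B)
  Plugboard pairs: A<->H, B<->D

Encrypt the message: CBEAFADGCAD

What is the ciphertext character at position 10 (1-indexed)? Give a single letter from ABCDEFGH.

Char 1 ('C'): step: R->4, L=1; C->plug->C->R->B->L->G->refl->H->L'->A->R'->F->plug->F
Char 2 ('B'): step: R->5, L=1; B->plug->D->R->E->L->A->refl->B->L'->G->R'->G->plug->G
Char 3 ('E'): step: R->6, L=1; E->plug->E->R->E->L->A->refl->B->L'->G->R'->D->plug->B
Char 4 ('A'): step: R->7, L=1; A->plug->H->R->G->L->B->refl->A->L'->E->R'->E->plug->E
Char 5 ('F'): step: R->0, L->2 (L advanced); F->plug->F->R->G->L->C->refl->E->L'->B->R'->A->plug->H
Char 6 ('A'): step: R->1, L=2; A->plug->H->R->A->L->F->refl->D->L'->E->R'->F->plug->F
Char 7 ('D'): step: R->2, L=2; D->plug->B->R->B->L->E->refl->C->L'->G->R'->F->plug->F
Char 8 ('G'): step: R->3, L=2; G->plug->G->R->B->L->E->refl->C->L'->G->R'->F->plug->F
Char 9 ('C'): step: R->4, L=2; C->plug->C->R->B->L->E->refl->C->L'->G->R'->G->plug->G
Char 10 ('A'): step: R->5, L=2; A->plug->H->R->C->L->B->refl->A->L'->F->R'->F->plug->F

F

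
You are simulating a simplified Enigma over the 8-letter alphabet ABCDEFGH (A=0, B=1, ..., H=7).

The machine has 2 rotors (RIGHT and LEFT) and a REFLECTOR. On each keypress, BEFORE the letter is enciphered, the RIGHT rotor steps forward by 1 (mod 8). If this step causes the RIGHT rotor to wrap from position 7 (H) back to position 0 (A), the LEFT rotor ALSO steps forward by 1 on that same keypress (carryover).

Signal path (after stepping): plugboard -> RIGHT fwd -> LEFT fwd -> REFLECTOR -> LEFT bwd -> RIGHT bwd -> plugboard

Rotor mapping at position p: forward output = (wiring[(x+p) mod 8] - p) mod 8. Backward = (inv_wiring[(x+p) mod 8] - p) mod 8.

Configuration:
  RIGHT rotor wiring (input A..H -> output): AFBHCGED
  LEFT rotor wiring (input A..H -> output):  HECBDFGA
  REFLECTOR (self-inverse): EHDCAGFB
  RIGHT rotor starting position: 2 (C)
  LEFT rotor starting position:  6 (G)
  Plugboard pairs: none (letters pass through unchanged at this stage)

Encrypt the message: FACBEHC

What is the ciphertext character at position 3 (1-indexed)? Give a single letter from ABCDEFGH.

Char 1 ('F'): step: R->3, L=6; F->plug->F->R->F->L->D->refl->C->L'->B->R'->D->plug->D
Char 2 ('A'): step: R->4, L=6; A->plug->A->R->G->L->F->refl->G->L'->D->R'->H->plug->H
Char 3 ('C'): step: R->5, L=6; C->plug->C->R->G->L->F->refl->G->L'->D->R'->D->plug->D

D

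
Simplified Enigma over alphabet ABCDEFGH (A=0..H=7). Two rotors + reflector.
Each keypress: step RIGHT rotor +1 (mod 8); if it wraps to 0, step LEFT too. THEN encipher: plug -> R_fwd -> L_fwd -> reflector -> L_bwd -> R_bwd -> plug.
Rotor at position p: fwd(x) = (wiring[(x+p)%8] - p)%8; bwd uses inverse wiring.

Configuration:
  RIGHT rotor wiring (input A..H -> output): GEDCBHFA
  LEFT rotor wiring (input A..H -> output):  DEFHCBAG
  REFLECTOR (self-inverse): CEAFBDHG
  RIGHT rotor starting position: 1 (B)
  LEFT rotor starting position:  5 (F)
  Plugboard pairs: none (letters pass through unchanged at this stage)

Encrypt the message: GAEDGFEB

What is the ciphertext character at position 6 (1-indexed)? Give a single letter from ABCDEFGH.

Char 1 ('G'): step: R->2, L=5; G->plug->G->R->E->L->H->refl->G->L'->D->R'->E->plug->E
Char 2 ('A'): step: R->3, L=5; A->plug->A->R->H->L->F->refl->D->L'->B->R'->G->plug->G
Char 3 ('E'): step: R->4, L=5; E->plug->E->R->C->L->B->refl->E->L'->A->R'->F->plug->F
Char 4 ('D'): step: R->5, L=5; D->plug->D->R->B->L->D->refl->F->L'->H->R'->E->plug->E
Char 5 ('G'): step: R->6, L=5; G->plug->G->R->D->L->G->refl->H->L'->E->R'->F->plug->F
Char 6 ('F'): step: R->7, L=5; F->plug->F->R->C->L->B->refl->E->L'->A->R'->G->plug->G

G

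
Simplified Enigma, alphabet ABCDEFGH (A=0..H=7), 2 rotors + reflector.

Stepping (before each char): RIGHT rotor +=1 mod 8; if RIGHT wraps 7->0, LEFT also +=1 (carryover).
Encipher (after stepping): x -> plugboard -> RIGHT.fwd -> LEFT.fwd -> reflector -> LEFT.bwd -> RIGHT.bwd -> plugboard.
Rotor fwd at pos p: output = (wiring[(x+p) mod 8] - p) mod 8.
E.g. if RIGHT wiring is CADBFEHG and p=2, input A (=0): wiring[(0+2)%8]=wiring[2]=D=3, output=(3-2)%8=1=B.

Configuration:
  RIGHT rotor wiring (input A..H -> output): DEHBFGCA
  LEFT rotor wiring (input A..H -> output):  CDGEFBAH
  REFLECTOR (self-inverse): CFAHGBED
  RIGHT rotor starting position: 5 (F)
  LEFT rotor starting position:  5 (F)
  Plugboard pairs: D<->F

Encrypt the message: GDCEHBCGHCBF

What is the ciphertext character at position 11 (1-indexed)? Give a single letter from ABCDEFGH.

Char 1 ('G'): step: R->6, L=5; G->plug->G->R->H->L->A->refl->C->L'->C->R'->B->plug->B
Char 2 ('D'): step: R->7, L=5; D->plug->F->R->G->L->H->refl->D->L'->B->R'->A->plug->A
Char 3 ('C'): step: R->0, L->6 (L advanced); C->plug->C->R->H->L->D->refl->H->L'->G->R'->F->plug->D
Char 4 ('E'): step: R->1, L=6; E->plug->E->R->F->L->G->refl->E->L'->C->R'->H->plug->H
Char 5 ('H'): step: R->2, L=6; H->plug->H->R->C->L->E->refl->G->L'->F->R'->A->plug->A
Char 6 ('B'): step: R->3, L=6; B->plug->B->R->C->L->E->refl->G->L'->F->R'->E->plug->E
Char 7 ('C'): step: R->4, L=6; C->plug->C->R->G->L->H->refl->D->L'->H->R'->E->plug->E
Char 8 ('G'): step: R->5, L=6; G->plug->G->R->E->L->A->refl->C->L'->A->R'->H->plug->H
Char 9 ('H'): step: R->6, L=6; H->plug->H->R->A->L->C->refl->A->L'->E->R'->A->plug->A
Char 10 ('C'): step: R->7, L=6; C->plug->C->R->F->L->G->refl->E->L'->C->R'->E->plug->E
Char 11 ('B'): step: R->0, L->7 (L advanced); B->plug->B->R->E->L->F->refl->B->L'->H->R'->C->plug->C

C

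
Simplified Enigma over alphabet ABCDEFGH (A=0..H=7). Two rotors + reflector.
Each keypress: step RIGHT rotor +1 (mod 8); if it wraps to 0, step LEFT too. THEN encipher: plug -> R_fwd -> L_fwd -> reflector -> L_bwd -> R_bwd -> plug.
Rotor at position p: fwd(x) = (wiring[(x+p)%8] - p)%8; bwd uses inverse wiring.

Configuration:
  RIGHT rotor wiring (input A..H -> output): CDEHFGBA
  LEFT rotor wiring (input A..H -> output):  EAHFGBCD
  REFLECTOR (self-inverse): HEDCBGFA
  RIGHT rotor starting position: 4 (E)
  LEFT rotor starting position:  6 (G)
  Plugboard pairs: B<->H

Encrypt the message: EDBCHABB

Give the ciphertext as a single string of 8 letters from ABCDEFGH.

Answer: DEAGEGAC

Derivation:
Char 1 ('E'): step: R->5, L=6; E->plug->E->R->G->L->A->refl->H->L'->F->R'->D->plug->D
Char 2 ('D'): step: R->6, L=6; D->plug->D->R->F->L->H->refl->A->L'->G->R'->E->plug->E
Char 3 ('B'): step: R->7, L=6; B->plug->H->R->C->L->G->refl->F->L'->B->R'->A->plug->A
Char 4 ('C'): step: R->0, L->7 (L advanced); C->plug->C->R->E->L->G->refl->F->L'->B->R'->G->plug->G
Char 5 ('H'): step: R->1, L=7; H->plug->B->R->D->L->A->refl->H->L'->F->R'->E->plug->E
Char 6 ('A'): step: R->2, L=7; A->plug->A->R->C->L->B->refl->E->L'->A->R'->G->plug->G
Char 7 ('B'): step: R->3, L=7; B->plug->H->R->B->L->F->refl->G->L'->E->R'->A->plug->A
Char 8 ('B'): step: R->4, L=7; B->plug->H->R->D->L->A->refl->H->L'->F->R'->C->plug->C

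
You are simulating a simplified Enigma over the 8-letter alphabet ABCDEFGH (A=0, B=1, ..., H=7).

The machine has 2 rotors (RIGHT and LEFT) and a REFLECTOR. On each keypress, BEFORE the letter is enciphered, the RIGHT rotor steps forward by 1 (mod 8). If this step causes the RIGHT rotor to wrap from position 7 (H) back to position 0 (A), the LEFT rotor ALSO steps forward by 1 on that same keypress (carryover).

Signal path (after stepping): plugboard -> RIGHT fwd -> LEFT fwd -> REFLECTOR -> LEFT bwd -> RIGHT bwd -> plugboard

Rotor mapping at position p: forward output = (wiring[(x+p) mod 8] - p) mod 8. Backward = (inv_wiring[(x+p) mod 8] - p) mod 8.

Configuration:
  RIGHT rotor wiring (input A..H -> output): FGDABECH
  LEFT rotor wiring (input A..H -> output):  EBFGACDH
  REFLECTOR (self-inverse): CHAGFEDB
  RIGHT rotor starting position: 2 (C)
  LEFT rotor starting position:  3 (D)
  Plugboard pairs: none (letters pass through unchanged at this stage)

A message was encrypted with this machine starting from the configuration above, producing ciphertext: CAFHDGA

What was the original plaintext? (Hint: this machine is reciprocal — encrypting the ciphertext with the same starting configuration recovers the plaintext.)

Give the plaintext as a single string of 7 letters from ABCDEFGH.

Char 1 ('C'): step: R->3, L=3; C->plug->C->R->B->L->F->refl->E->L'->E->R'->E->plug->E
Char 2 ('A'): step: R->4, L=3; A->plug->A->R->F->L->B->refl->H->L'->C->R'->F->plug->F
Char 3 ('F'): step: R->5, L=3; F->plug->F->R->G->L->G->refl->D->L'->A->R'->D->plug->D
Char 4 ('H'): step: R->6, L=3; H->plug->H->R->G->L->G->refl->D->L'->A->R'->D->plug->D
Char 5 ('D'): step: R->7, L=3; D->plug->D->R->E->L->E->refl->F->L'->B->R'->E->plug->E
Char 6 ('G'): step: R->0, L->4 (L advanced); G->plug->G->R->C->L->H->refl->B->L'->G->R'->B->plug->B
Char 7 ('A'): step: R->1, L=4; A->plug->A->R->F->L->F->refl->E->L'->A->R'->D->plug->D

Answer: EFDDEBD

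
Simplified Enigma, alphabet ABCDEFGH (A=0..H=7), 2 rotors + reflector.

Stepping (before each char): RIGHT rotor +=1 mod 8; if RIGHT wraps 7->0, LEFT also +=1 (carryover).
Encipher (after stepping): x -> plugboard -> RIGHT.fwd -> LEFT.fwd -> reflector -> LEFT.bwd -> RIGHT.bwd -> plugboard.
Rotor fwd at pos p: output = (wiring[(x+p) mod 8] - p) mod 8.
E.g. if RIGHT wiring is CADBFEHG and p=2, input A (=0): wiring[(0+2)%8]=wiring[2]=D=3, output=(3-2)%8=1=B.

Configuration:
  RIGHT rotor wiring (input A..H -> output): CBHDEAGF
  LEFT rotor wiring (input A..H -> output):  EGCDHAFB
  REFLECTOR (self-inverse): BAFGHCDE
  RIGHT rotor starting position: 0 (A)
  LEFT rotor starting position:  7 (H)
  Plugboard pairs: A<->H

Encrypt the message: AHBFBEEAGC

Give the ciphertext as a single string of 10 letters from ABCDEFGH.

Char 1 ('A'): step: R->1, L=7; A->plug->H->R->B->L->F->refl->C->L'->A->R'->A->plug->H
Char 2 ('H'): step: R->2, L=7; H->plug->A->R->F->L->A->refl->B->L'->G->R'->D->plug->D
Char 3 ('B'): step: R->3, L=7; B->plug->B->R->B->L->F->refl->C->L'->A->R'->A->plug->H
Char 4 ('F'): step: R->4, L=7; F->plug->F->R->F->L->A->refl->B->L'->G->R'->E->plug->E
Char 5 ('B'): step: R->5, L=7; B->plug->B->R->B->L->F->refl->C->L'->A->R'->C->plug->C
Char 6 ('E'): step: R->6, L=7; E->plug->E->R->B->L->F->refl->C->L'->A->R'->A->plug->H
Char 7 ('E'): step: R->7, L=7; E->plug->E->R->E->L->E->refl->H->L'->C->R'->C->plug->C
Char 8 ('A'): step: R->0, L->0 (L advanced); A->plug->H->R->F->L->A->refl->B->L'->H->R'->C->plug->C
Char 9 ('G'): step: R->1, L=0; G->plug->G->R->E->L->H->refl->E->L'->A->R'->A->plug->H
Char 10 ('C'): step: R->2, L=0; C->plug->C->R->C->L->C->refl->F->L'->G->R'->D->plug->D

Answer: HDHECHCCHD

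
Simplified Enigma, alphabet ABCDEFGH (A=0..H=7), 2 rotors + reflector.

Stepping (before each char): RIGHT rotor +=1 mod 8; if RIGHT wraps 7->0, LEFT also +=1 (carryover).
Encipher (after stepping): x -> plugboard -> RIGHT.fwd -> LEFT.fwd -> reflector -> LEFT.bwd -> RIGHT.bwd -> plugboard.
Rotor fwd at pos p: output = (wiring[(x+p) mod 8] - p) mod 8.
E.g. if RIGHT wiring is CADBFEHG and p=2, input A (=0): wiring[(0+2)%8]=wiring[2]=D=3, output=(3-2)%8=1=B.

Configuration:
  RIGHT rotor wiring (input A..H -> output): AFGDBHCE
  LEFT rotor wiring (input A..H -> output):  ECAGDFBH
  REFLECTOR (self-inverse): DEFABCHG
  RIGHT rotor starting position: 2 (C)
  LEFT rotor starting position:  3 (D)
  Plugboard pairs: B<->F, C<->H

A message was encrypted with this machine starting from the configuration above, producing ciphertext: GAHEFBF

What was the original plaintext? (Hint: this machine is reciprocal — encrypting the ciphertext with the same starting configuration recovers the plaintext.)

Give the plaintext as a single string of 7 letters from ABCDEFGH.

Answer: DEACGGD

Derivation:
Char 1 ('G'): step: R->3, L=3; G->plug->G->R->C->L->C->refl->F->L'->H->R'->D->plug->D
Char 2 ('A'): step: R->4, L=3; A->plug->A->R->F->L->B->refl->E->L'->E->R'->E->plug->E
Char 3 ('H'): step: R->5, L=3; H->plug->C->R->H->L->F->refl->C->L'->C->R'->A->plug->A
Char 4 ('E'): step: R->6, L=3; E->plug->E->R->A->L->D->refl->A->L'->B->R'->H->plug->C
Char 5 ('F'): step: R->7, L=3; F->plug->B->R->B->L->A->refl->D->L'->A->R'->G->plug->G
Char 6 ('B'): step: R->0, L->4 (L advanced); B->plug->F->R->H->L->C->refl->F->L'->C->R'->G->plug->G
Char 7 ('F'): step: R->1, L=4; F->plug->B->R->F->L->G->refl->H->L'->A->R'->D->plug->D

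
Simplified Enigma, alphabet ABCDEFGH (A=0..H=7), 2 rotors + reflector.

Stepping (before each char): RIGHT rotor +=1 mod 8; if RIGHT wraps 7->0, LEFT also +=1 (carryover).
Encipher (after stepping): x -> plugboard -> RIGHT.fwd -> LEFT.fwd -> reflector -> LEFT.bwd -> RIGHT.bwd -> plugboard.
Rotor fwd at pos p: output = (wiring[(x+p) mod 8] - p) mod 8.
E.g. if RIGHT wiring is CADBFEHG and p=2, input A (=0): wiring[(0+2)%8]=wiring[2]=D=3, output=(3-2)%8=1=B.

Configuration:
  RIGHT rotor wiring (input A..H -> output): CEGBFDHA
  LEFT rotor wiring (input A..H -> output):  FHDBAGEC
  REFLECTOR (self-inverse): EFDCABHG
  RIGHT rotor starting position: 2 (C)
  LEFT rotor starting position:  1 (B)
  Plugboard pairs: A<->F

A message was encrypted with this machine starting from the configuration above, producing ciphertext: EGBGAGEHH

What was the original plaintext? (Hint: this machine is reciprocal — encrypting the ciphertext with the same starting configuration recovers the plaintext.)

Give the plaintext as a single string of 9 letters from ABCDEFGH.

Answer: GBEBGHHDE

Derivation:
Char 1 ('E'): step: R->3, L=1; E->plug->E->R->F->L->D->refl->C->L'->B->R'->G->plug->G
Char 2 ('G'): step: R->4, L=1; G->plug->G->R->C->L->A->refl->E->L'->H->R'->B->plug->B
Char 3 ('B'): step: R->5, L=1; B->plug->B->R->C->L->A->refl->E->L'->H->R'->E->plug->E
Char 4 ('G'): step: R->6, L=1; G->plug->G->R->H->L->E->refl->A->L'->C->R'->B->plug->B
Char 5 ('A'): step: R->7, L=1; A->plug->F->R->G->L->B->refl->F->L'->E->R'->G->plug->G
Char 6 ('G'): step: R->0, L->2 (L advanced); G->plug->G->R->H->L->F->refl->B->L'->A->R'->H->plug->H
Char 7 ('E'): step: R->1, L=2; E->plug->E->R->C->L->G->refl->H->L'->B->R'->H->plug->H
Char 8 ('H'): step: R->2, L=2; H->plug->H->R->C->L->G->refl->H->L'->B->R'->D->plug->D
Char 9 ('H'): step: R->3, L=2; H->plug->H->R->D->L->E->refl->A->L'->F->R'->E->plug->E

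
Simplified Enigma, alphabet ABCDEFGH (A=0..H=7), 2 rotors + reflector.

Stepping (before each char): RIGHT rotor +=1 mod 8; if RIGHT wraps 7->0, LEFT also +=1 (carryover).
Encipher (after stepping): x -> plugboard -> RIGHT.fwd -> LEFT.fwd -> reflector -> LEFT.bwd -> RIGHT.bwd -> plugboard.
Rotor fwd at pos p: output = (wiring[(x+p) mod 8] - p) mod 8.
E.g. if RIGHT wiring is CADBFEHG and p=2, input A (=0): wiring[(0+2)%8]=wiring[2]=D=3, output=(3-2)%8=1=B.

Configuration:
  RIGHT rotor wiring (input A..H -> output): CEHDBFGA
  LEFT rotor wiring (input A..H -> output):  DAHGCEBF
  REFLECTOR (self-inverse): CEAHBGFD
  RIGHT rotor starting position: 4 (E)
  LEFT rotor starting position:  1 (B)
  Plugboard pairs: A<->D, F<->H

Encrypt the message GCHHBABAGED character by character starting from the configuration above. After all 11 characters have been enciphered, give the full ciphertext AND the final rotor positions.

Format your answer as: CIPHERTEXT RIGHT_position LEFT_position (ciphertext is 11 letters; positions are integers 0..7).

Answer: CDDBFFGDBAG 7 2

Derivation:
Char 1 ('G'): step: R->5, L=1; G->plug->G->R->G->L->E->refl->B->L'->D->R'->C->plug->C
Char 2 ('C'): step: R->6, L=1; C->plug->C->R->E->L->D->refl->H->L'->A->R'->A->plug->D
Char 3 ('H'): step: R->7, L=1; H->plug->F->R->C->L->F->refl->G->L'->B->R'->A->plug->D
Char 4 ('H'): step: R->0, L->2 (L advanced); H->plug->F->R->F->L->D->refl->H->L'->E->R'->B->plug->B
Char 5 ('B'): step: R->1, L=2; B->plug->B->R->G->L->B->refl->E->L'->B->R'->H->plug->F
Char 6 ('A'): step: R->2, L=2; A->plug->D->R->D->L->C->refl->A->L'->C->R'->H->plug->F
Char 7 ('B'): step: R->3, L=2; B->plug->B->R->G->L->B->refl->E->L'->B->R'->G->plug->G
Char 8 ('A'): step: R->4, L=2; A->plug->D->R->E->L->H->refl->D->L'->F->R'->A->plug->D
Char 9 ('G'): step: R->5, L=2; G->plug->G->R->G->L->B->refl->E->L'->B->R'->B->plug->B
Char 10 ('E'): step: R->6, L=2; E->plug->E->R->B->L->E->refl->B->L'->G->R'->D->plug->A
Char 11 ('D'): step: R->7, L=2; D->plug->A->R->B->L->E->refl->B->L'->G->R'->G->plug->G
Final: ciphertext=CDDBFFGDBAG, RIGHT=7, LEFT=2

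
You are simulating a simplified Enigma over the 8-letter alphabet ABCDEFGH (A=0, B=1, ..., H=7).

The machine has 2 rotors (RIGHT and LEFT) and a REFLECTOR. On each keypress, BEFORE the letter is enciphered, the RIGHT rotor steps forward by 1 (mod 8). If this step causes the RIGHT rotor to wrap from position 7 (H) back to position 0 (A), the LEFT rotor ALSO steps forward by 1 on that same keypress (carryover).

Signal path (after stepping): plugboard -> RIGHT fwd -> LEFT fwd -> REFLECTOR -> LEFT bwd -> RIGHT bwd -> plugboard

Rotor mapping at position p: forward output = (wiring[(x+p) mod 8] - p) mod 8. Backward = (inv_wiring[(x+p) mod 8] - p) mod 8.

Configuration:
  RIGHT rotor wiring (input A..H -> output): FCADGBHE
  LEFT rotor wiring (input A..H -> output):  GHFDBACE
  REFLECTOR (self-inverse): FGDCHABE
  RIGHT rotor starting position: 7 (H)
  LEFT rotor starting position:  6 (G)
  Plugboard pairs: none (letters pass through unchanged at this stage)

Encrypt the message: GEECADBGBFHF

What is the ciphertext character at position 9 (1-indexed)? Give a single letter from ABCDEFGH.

Char 1 ('G'): step: R->0, L->7 (L advanced); G->plug->G->R->H->L->D->refl->C->L'->F->R'->A->plug->A
Char 2 ('E'): step: R->1, L=7; E->plug->E->R->A->L->F->refl->A->L'->C->R'->C->plug->C
Char 3 ('E'): step: R->2, L=7; E->plug->E->R->F->L->C->refl->D->L'->H->R'->D->plug->D
Char 4 ('C'): step: R->3, L=7; C->plug->C->R->G->L->B->refl->G->L'->D->R'->B->plug->B
Char 5 ('A'): step: R->4, L=7; A->plug->A->R->C->L->A->refl->F->L'->A->R'->D->plug->D
Char 6 ('D'): step: R->5, L=7; D->plug->D->R->A->L->F->refl->A->L'->C->R'->B->plug->B
Char 7 ('B'): step: R->6, L=7; B->plug->B->R->G->L->B->refl->G->L'->D->R'->H->plug->H
Char 8 ('G'): step: R->7, L=7; G->plug->G->R->C->L->A->refl->F->L'->A->R'->H->plug->H
Char 9 ('B'): step: R->0, L->0 (L advanced); B->plug->B->R->C->L->F->refl->A->L'->F->R'->A->plug->A

A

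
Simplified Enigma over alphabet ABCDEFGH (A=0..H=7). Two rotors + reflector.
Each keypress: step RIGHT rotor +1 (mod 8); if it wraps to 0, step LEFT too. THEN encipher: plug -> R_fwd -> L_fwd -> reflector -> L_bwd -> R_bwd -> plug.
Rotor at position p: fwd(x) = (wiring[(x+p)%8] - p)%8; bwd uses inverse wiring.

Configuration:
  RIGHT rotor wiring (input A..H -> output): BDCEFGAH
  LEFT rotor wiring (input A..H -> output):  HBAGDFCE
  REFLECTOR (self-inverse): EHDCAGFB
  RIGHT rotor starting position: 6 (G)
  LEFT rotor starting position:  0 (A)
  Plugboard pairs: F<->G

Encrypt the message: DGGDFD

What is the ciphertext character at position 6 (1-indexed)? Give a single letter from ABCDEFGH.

Char 1 ('D'): step: R->7, L=0; D->plug->D->R->D->L->G->refl->F->L'->F->R'->E->plug->E
Char 2 ('G'): step: R->0, L->1 (L advanced); G->plug->F->R->G->L->D->refl->C->L'->D->R'->B->plug->B
Char 3 ('G'): step: R->1, L=1; G->plug->F->R->H->L->G->refl->F->L'->C->R'->A->plug->A
Char 4 ('D'): step: R->2, L=1; D->plug->D->R->E->L->E->refl->A->L'->A->R'->A->plug->A
Char 5 ('F'): step: R->3, L=1; F->plug->G->R->A->L->A->refl->E->L'->E->R'->E->plug->E
Char 6 ('D'): step: R->4, L=1; D->plug->D->R->D->L->C->refl->D->L'->G->R'->G->plug->F

F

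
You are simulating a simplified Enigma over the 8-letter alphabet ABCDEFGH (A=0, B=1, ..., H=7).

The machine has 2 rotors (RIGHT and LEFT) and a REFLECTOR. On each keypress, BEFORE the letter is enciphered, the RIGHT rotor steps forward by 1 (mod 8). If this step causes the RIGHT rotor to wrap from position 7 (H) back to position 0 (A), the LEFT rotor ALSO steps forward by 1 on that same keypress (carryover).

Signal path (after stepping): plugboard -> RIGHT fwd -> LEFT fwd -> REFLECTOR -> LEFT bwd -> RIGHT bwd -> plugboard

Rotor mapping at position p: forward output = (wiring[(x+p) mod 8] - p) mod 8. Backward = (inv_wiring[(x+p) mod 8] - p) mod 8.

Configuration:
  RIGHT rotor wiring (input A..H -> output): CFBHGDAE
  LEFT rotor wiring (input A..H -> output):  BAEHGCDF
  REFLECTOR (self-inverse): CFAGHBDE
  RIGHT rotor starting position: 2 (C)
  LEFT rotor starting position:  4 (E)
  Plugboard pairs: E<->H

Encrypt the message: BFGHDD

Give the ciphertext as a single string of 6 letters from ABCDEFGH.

Char 1 ('B'): step: R->3, L=4; B->plug->B->R->D->L->B->refl->F->L'->E->R'->A->plug->A
Char 2 ('F'): step: R->4, L=4; F->plug->F->R->B->L->G->refl->D->L'->H->R'->B->plug->B
Char 3 ('G'): step: R->5, L=4; G->plug->G->R->C->L->H->refl->E->L'->F->R'->D->plug->D
Char 4 ('H'): step: R->6, L=4; H->plug->E->R->D->L->B->refl->F->L'->E->R'->C->plug->C
Char 5 ('D'): step: R->7, L=4; D->plug->D->R->C->L->H->refl->E->L'->F->R'->A->plug->A
Char 6 ('D'): step: R->0, L->5 (L advanced); D->plug->D->R->H->L->B->refl->F->L'->A->R'->G->plug->G

Answer: ABDCAG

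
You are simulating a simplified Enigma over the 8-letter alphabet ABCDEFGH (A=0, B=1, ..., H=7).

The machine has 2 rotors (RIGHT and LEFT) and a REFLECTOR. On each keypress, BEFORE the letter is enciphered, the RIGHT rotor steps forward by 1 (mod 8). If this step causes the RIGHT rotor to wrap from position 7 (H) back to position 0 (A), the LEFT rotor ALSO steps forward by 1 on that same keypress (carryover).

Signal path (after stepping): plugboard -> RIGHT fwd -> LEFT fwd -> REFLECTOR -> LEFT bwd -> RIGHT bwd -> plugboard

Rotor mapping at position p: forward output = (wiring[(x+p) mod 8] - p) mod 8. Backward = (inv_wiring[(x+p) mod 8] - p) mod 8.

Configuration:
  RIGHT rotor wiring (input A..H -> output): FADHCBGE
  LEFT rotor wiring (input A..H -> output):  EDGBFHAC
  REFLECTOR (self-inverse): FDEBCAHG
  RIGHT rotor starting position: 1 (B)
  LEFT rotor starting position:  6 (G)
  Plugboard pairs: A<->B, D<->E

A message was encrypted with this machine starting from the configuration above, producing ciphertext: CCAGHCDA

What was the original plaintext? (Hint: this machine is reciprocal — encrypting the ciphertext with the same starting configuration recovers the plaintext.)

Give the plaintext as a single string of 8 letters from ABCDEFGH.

Answer: BFGFGDHH

Derivation:
Char 1 ('C'): step: R->2, L=6; C->plug->C->R->A->L->C->refl->E->L'->B->R'->A->plug->B
Char 2 ('C'): step: R->3, L=6; C->plug->C->R->G->L->H->refl->G->L'->C->R'->F->plug->F
Char 3 ('A'): step: R->4, L=6; A->plug->B->R->F->L->D->refl->B->L'->H->R'->G->plug->G
Char 4 ('G'): step: R->5, L=6; G->plug->G->R->C->L->G->refl->H->L'->G->R'->F->plug->F
Char 5 ('H'): step: R->6, L=6; H->plug->H->R->D->L->F->refl->A->L'->E->R'->G->plug->G
Char 6 ('C'): step: R->7, L=6; C->plug->C->R->B->L->E->refl->C->L'->A->R'->E->plug->D
Char 7 ('D'): step: R->0, L->7 (L advanced); D->plug->E->R->C->L->E->refl->C->L'->E->R'->H->plug->H
Char 8 ('A'): step: R->1, L=7; A->plug->B->R->C->L->E->refl->C->L'->E->R'->H->plug->H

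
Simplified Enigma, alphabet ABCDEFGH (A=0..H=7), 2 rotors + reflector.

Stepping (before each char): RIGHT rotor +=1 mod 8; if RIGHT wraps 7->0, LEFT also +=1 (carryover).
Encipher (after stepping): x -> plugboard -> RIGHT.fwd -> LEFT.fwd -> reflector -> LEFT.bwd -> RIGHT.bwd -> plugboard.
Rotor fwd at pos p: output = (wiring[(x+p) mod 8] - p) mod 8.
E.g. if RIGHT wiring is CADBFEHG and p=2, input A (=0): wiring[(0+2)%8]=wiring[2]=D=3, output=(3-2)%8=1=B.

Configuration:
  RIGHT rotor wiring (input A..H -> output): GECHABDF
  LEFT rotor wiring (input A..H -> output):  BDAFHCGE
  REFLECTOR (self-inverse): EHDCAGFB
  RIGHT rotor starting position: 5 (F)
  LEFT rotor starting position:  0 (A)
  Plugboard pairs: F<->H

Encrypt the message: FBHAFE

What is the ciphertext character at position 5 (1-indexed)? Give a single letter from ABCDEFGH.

Char 1 ('F'): step: R->6, L=0; F->plug->H->R->D->L->F->refl->G->L'->G->R'->D->plug->D
Char 2 ('B'): step: R->7, L=0; B->plug->B->R->H->L->E->refl->A->L'->C->R'->G->plug->G
Char 3 ('H'): step: R->0, L->1 (L advanced); H->plug->F->R->B->L->H->refl->B->L'->E->R'->B->plug->B
Char 4 ('A'): step: R->1, L=1; A->plug->A->R->D->L->G->refl->F->L'->F->R'->H->plug->F
Char 5 ('F'): step: R->2, L=1; F->plug->H->R->C->L->E->refl->A->L'->H->R'->D->plug->D

D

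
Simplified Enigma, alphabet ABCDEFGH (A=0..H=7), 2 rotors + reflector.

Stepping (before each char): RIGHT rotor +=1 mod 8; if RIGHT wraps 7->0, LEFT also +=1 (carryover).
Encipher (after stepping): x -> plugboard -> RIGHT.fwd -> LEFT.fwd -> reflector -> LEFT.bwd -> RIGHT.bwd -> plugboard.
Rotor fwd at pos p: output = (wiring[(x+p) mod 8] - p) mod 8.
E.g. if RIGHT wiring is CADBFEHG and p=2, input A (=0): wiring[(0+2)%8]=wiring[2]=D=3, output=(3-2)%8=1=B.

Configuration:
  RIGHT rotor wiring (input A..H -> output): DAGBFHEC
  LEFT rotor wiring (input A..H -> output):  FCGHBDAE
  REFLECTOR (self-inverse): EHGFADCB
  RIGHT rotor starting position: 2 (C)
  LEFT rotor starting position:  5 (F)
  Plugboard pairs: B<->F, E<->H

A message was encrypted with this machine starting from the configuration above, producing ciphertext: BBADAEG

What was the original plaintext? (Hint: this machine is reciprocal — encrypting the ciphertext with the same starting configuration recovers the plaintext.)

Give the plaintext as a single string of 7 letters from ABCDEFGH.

Char 1 ('B'): step: R->3, L=5; B->plug->F->R->A->L->G->refl->C->L'->G->R'->A->plug->A
Char 2 ('B'): step: R->4, L=5; B->plug->F->R->E->L->F->refl->D->L'->B->R'->A->plug->A
Char 3 ('A'): step: R->5, L=5; A->plug->A->R->C->L->H->refl->B->L'->F->R'->C->plug->C
Char 4 ('D'): step: R->6, L=5; D->plug->D->R->C->L->H->refl->B->L'->F->R'->C->plug->C
Char 5 ('A'): step: R->7, L=5; A->plug->A->R->D->L->A->refl->E->L'->H->R'->D->plug->D
Char 6 ('E'): step: R->0, L->6 (L advanced); E->plug->H->R->C->L->H->refl->B->L'->F->R'->E->plug->H
Char 7 ('G'): step: R->1, L=6; G->plug->G->R->B->L->G->refl->C->L'->A->R'->C->plug->C

Answer: AACCDHC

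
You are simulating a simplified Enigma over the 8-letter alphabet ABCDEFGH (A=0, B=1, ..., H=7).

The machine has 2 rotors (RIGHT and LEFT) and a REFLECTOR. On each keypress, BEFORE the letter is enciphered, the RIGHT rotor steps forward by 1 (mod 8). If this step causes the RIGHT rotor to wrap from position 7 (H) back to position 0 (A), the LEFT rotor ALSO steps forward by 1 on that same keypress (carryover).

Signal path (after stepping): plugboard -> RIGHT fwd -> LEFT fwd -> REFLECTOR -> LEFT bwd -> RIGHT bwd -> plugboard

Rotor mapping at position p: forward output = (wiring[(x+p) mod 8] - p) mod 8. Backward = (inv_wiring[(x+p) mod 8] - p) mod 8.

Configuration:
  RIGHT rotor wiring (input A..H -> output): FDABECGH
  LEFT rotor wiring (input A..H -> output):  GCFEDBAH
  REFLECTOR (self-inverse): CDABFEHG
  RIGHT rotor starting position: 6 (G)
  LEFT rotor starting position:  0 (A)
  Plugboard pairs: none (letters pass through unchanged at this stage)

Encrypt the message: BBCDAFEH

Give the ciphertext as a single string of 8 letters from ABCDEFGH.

Answer: DEACHEAF

Derivation:
Char 1 ('B'): step: R->7, L=0; B->plug->B->R->G->L->A->refl->C->L'->B->R'->D->plug->D
Char 2 ('B'): step: R->0, L->1 (L advanced); B->plug->B->R->D->L->C->refl->A->L'->E->R'->E->plug->E
Char 3 ('C'): step: R->1, L=1; C->plug->C->R->A->L->B->refl->D->L'->C->R'->A->plug->A
Char 4 ('D'): step: R->2, L=1; D->plug->D->R->A->L->B->refl->D->L'->C->R'->C->plug->C
Char 5 ('A'): step: R->3, L=1; A->plug->A->R->G->L->G->refl->H->L'->F->R'->H->plug->H
Char 6 ('F'): step: R->4, L=1; F->plug->F->R->H->L->F->refl->E->L'->B->R'->E->plug->E
Char 7 ('E'): step: R->5, L=1; E->plug->E->R->G->L->G->refl->H->L'->F->R'->A->plug->A
Char 8 ('H'): step: R->6, L=1; H->plug->H->R->E->L->A->refl->C->L'->D->R'->F->plug->F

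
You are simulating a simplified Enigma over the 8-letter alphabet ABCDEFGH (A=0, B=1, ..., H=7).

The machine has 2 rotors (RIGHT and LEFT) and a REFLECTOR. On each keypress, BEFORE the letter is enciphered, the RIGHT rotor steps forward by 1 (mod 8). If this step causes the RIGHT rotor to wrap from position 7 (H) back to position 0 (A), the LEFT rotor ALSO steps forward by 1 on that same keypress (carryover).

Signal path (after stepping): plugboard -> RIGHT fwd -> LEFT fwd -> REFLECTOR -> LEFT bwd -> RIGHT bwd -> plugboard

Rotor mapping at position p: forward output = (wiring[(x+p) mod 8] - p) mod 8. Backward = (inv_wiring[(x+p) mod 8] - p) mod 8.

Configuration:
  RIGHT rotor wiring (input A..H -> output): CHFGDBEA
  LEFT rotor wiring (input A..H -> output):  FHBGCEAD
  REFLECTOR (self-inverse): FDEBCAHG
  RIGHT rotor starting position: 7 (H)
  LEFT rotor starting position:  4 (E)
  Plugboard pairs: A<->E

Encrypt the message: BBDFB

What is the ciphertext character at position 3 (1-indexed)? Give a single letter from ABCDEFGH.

Char 1 ('B'): step: R->0, L->5 (L advanced); B->plug->B->R->H->L->F->refl->A->L'->D->R'->E->plug->A
Char 2 ('B'): step: R->1, L=5; B->plug->B->R->E->L->C->refl->E->L'->F->R'->C->plug->C
Char 3 ('D'): step: R->2, L=5; D->plug->D->R->H->L->F->refl->A->L'->D->R'->A->plug->E

E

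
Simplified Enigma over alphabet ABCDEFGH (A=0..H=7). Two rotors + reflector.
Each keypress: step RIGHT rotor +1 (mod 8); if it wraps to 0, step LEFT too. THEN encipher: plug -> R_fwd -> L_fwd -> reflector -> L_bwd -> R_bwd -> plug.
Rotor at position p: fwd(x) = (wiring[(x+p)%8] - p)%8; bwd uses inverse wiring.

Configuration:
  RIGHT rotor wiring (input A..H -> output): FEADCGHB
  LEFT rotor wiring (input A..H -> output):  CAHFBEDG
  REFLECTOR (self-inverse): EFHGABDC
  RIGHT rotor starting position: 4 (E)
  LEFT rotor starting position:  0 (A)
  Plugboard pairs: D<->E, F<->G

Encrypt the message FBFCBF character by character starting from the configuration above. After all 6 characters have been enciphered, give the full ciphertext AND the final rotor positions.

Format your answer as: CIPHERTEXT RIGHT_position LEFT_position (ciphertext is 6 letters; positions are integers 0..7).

Char 1 ('F'): step: R->5, L=0; F->plug->G->R->G->L->D->refl->G->L'->H->R'->E->plug->D
Char 2 ('B'): step: R->6, L=0; B->plug->B->R->D->L->F->refl->B->L'->E->R'->G->plug->F
Char 3 ('F'): step: R->7, L=0; F->plug->G->R->H->L->G->refl->D->L'->G->R'->B->plug->B
Char 4 ('C'): step: R->0, L->1 (L advanced); C->plug->C->R->A->L->H->refl->C->L'->F->R'->A->plug->A
Char 5 ('B'): step: R->1, L=1; B->plug->B->R->H->L->B->refl->F->L'->G->R'->F->plug->G
Char 6 ('F'): step: R->2, L=1; F->plug->G->R->D->L->A->refl->E->L'->C->R'->H->plug->H
Final: ciphertext=DFBAGH, RIGHT=2, LEFT=1

Answer: DFBAGH 2 1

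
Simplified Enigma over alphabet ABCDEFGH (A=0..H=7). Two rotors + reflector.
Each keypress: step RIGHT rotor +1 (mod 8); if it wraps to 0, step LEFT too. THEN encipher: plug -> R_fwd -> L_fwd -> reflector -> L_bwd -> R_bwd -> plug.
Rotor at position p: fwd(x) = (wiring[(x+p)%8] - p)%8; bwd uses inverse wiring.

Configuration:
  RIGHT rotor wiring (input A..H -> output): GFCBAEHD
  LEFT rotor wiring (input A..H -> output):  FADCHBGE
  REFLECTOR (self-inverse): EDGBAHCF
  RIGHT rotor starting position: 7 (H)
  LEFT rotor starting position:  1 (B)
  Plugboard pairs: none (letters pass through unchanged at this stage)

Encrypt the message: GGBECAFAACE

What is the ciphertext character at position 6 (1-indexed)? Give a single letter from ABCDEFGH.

Char 1 ('G'): step: R->0, L->2 (L advanced); G->plug->G->R->H->L->G->refl->C->L'->F->R'->B->plug->B
Char 2 ('G'): step: R->1, L=2; G->plug->G->R->C->L->F->refl->H->L'->D->R'->E->plug->E
Char 3 ('B'): step: R->2, L=2; B->plug->B->R->H->L->G->refl->C->L'->F->R'->E->plug->E
Char 4 ('E'): step: R->3, L=2; E->plug->E->R->A->L->B->refl->D->L'->G->R'->A->plug->A
Char 5 ('C'): step: R->4, L=2; C->plug->C->R->D->L->H->refl->F->L'->C->R'->E->plug->E
Char 6 ('A'): step: R->5, L=2; A->plug->A->R->H->L->G->refl->C->L'->F->R'->F->plug->F

F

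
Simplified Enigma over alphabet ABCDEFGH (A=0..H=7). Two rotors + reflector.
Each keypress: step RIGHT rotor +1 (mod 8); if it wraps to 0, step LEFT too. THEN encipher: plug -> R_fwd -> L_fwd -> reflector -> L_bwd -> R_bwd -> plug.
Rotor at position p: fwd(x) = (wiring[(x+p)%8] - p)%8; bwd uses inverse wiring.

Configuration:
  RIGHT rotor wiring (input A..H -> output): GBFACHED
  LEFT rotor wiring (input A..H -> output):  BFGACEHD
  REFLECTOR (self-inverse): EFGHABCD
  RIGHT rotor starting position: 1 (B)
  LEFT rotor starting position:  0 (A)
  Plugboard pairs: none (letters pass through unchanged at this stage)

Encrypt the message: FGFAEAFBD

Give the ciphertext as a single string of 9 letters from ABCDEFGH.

Answer: CBBEACDGB

Derivation:
Char 1 ('F'): step: R->2, L=0; F->plug->F->R->B->L->F->refl->B->L'->A->R'->C->plug->C
Char 2 ('G'): step: R->3, L=0; G->plug->G->R->G->L->H->refl->D->L'->H->R'->B->plug->B
Char 3 ('F'): step: R->4, L=0; F->plug->F->R->F->L->E->refl->A->L'->D->R'->B->plug->B
Char 4 ('A'): step: R->5, L=0; A->plug->A->R->C->L->G->refl->C->L'->E->R'->E->plug->E
Char 5 ('E'): step: R->6, L=0; E->plug->E->R->H->L->D->refl->H->L'->G->R'->A->plug->A
Char 6 ('A'): step: R->7, L=0; A->plug->A->R->E->L->C->refl->G->L'->C->R'->C->plug->C
Char 7 ('F'): step: R->0, L->1 (L advanced); F->plug->F->R->H->L->A->refl->E->L'->A->R'->D->plug->D
Char 8 ('B'): step: R->1, L=1; B->plug->B->R->E->L->D->refl->H->L'->C->R'->G->plug->G
Char 9 ('D'): step: R->2, L=1; D->plug->D->R->F->L->G->refl->C->L'->G->R'->B->plug->B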